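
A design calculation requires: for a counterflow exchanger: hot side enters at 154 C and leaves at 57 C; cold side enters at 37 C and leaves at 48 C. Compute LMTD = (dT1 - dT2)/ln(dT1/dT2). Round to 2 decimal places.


dT1 = Th_in - Tc_out = 154 - 48 = 106
dT2 = Th_out - Tc_in = 57 - 37 = 20
LMTD = (dT1 - dT2) / ln(dT1/dT2)
LMTD = (106 - 20) / ln(106/20)
LMTD = 51.57 K


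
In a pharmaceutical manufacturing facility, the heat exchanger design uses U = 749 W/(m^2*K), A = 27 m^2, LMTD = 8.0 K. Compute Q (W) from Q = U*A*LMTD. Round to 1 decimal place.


Q = U * A * LMTD
Q = 749 * 27 * 8.0
Q = 161784.0 W


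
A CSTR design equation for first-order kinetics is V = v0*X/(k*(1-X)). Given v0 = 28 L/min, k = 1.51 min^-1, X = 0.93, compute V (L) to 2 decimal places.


V = v0 * X / (k * (1 - X))
V = 28 * 0.93 / (1.51 * (1 - 0.93))
V = 26.04 / (1.51 * 0.07)
V = 26.04 / 0.1057
V = 246.36 L


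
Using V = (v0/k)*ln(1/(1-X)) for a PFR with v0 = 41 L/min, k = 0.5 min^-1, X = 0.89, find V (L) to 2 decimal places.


V = (v0/k) * ln(1/(1-X))
V = (41/0.5) * ln(1/(1-0.89))
V = 82.0 * ln(9.090909)
V = 82.0 * 2.207275
V = 181.00 L


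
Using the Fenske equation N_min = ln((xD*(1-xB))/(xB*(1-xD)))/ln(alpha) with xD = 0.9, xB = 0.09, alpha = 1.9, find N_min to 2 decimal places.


N_min = ln((xD*(1-xB))/(xB*(1-xD))) / ln(alpha)
Numerator inside ln: 0.819 / 0.009 = 91.0
ln(91.0) = 4.51086
ln(alpha) = ln(1.9) = 0.641854
N_min = 4.51086 / 0.641854 = 7.03


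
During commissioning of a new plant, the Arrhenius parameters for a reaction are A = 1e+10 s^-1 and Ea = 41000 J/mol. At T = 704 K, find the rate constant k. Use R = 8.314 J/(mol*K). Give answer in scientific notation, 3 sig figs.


k = A * exp(-Ea/(R*T))
k = 1e+10 * exp(-41000 / (8.314 * 704))
k = 1e+10 * exp(-7.004888)
k = 9.07e+06


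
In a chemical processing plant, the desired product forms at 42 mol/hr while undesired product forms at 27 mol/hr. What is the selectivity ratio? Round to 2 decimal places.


S = desired product rate / undesired product rate
S = 42 / 27
S = 1.56


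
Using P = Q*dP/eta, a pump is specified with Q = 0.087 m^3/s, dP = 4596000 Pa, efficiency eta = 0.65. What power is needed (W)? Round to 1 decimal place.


P = Q * dP / eta
P = 0.087 * 4596000 / 0.65
P = 399852.0 / 0.65
P = 615156.9 W


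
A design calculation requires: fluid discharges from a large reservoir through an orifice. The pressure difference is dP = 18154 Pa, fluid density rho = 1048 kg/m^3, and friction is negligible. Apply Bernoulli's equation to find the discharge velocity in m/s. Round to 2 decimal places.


v = sqrt(2*dP/rho)
v = sqrt(2*18154/1048)
v = sqrt(34.645038)
v = 5.89 m/s


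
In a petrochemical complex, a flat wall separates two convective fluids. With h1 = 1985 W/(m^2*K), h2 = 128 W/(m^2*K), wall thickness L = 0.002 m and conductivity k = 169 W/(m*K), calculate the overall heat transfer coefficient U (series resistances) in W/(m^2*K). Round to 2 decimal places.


1/U = 1/h1 + L/k + 1/h2
1/U = 1/1985 + 0.002/169 + 1/128
1/U = 0.0005037783 + 1.18343e-05 + 0.0078125
1/U = 0.0083281126
U = 120.08 W/(m^2*K)


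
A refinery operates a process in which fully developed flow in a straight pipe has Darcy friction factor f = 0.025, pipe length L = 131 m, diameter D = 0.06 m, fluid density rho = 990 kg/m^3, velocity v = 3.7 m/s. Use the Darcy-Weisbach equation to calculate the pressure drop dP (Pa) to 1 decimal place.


dP = f * (L/D) * (rho*v^2/2)
dP = 0.025 * (131/0.06) * (990*3.7^2/2)
L/D = 2183.33333333
rho*v^2/2 = 990*13.69/2 = 6776.55
dP = 0.025 * 2183.33333333 * 6776.55
dP = 369886.7 Pa


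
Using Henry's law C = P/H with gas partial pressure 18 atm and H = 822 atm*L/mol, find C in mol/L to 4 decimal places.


C = P / H
C = 18 / 822
C = 0.0219 mol/L


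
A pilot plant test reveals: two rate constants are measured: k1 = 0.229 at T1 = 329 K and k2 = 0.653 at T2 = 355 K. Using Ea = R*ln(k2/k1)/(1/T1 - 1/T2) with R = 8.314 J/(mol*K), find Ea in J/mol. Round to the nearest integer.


Ea = R * ln(k2/k1) / (1/T1 - 1/T2)
ln(k2/k1) = ln(0.653/0.229) = 1.0478551
1/T1 - 1/T2 = 1/329 - 1/355 = 0.000222612269
Ea = 8.314 * 1.0478551 / 0.000222612269
Ea = 39135 J/mol


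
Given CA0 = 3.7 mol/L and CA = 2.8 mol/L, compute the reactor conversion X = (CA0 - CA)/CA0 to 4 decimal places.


X = (CA0 - CA) / CA0
X = (3.7 - 2.8) / 3.7
X = 0.9 / 3.7
X = 0.2432


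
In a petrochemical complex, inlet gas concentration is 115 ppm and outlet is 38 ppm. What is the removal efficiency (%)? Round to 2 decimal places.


Efficiency = (G_in - G_out) / G_in * 100%
Efficiency = (115 - 38) / 115 * 100
Efficiency = 77 / 115 * 100
Efficiency = 66.96%


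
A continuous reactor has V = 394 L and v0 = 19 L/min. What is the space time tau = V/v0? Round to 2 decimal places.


tau = V / v0
tau = 394 / 19
tau = 20.74 min


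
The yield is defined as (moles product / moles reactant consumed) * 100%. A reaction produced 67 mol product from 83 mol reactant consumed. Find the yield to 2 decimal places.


Yield = (moles product / moles consumed) * 100%
Yield = (67 / 83) * 100
Yield = 0.8072 * 100
Yield = 80.72%


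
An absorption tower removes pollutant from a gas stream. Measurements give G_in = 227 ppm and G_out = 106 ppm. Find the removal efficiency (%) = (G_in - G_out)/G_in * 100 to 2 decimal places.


Efficiency = (G_in - G_out) / G_in * 100%
Efficiency = (227 - 106) / 227 * 100
Efficiency = 121 / 227 * 100
Efficiency = 53.30%


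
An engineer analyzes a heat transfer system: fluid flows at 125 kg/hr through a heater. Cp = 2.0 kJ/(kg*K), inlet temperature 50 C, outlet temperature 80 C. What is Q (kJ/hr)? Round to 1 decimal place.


Q = m_dot * Cp * (T2 - T1)
Q = 125 * 2.0 * (80 - 50)
Q = 125 * 2.0 * 30
Q = 7500.0 kJ/hr


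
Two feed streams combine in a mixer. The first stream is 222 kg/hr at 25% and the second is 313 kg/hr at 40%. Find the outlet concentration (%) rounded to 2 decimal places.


Mass balance on solute: F1*x1 + F2*x2 = F3*x3
F3 = F1 + F2 = 222 + 313 = 535 kg/hr
x3 = (F1*x1 + F2*x2)/F3
x3 = (222*0.25 + 313*0.4) / 535
x3 = 33.78%


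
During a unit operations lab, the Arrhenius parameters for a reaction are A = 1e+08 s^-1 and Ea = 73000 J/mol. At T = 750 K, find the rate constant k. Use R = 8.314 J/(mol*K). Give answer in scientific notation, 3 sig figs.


k = A * exp(-Ea/(R*T))
k = 1e+08 * exp(-73000 / (8.314 * 750))
k = 1e+08 * exp(-11.707161)
k = 8.23e+02


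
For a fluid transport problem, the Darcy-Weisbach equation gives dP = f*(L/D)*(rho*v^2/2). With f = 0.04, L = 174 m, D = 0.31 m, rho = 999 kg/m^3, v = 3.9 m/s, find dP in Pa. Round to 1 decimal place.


dP = f * (L/D) * (rho*v^2/2)
dP = 0.04 * (174/0.31) * (999*3.9^2/2)
L/D = 561.29032258
rho*v^2/2 = 999*15.21/2 = 7597.395
dP = 0.04 * 561.29032258 * 7597.395
dP = 170573.8 Pa


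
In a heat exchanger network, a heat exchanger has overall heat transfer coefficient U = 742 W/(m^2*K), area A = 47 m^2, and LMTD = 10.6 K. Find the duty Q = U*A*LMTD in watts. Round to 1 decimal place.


Q = U * A * LMTD
Q = 742 * 47 * 10.6
Q = 369664.4 W


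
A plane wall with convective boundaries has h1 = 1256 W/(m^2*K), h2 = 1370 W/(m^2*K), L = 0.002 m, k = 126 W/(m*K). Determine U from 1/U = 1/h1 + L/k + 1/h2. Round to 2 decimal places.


1/U = 1/h1 + L/k + 1/h2
1/U = 1/1256 + 0.002/126 + 1/1370
1/U = 0.0007961783 + 1.5873e-05 + 0.000729927
1/U = 0.0015419783
U = 648.52 W/(m^2*K)


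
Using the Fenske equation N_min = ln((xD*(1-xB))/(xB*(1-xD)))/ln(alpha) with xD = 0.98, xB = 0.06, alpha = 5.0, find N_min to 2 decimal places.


N_min = ln((xD*(1-xB))/(xB*(1-xD))) / ln(alpha)
Numerator inside ln: 0.9212 / 0.0012 = 767.666667
ln(767.666667) = 6.643356
ln(alpha) = ln(5.0) = 1.609438
N_min = 6.643356 / 1.609438 = 4.13


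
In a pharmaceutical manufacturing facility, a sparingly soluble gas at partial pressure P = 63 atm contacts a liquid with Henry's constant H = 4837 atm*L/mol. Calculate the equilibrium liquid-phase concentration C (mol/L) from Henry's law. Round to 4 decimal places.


C = P / H
C = 63 / 4837
C = 0.0130 mol/L


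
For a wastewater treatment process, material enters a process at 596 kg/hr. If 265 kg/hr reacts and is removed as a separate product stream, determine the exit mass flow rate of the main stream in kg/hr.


Steady-state mass balance on the main outlet: F_out = F_in - F_removed
F_out = 596 - 265
F_out = 331 kg/hr


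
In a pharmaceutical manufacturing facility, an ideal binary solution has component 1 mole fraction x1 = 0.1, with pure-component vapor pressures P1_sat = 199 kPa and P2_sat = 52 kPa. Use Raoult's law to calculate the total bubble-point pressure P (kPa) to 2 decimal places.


P = x1*P1_sat + x2*P2_sat
x2 = 1 - x1 = 1 - 0.1 = 0.9
P = 0.1*199 + 0.9*52
P = 19.9 + 46.8
P = 66.70 kPa


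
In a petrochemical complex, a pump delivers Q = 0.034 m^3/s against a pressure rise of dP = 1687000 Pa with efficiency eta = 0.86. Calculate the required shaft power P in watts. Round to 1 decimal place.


P = Q * dP / eta
P = 0.034 * 1687000 / 0.86
P = 57358.0 / 0.86
P = 66695.3 W


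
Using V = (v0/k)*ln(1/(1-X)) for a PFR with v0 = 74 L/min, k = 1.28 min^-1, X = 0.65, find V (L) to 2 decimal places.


V = (v0/k) * ln(1/(1-X))
V = (74/1.28) * ln(1/(1-0.65))
V = 57.8125 * ln(2.857143)
V = 57.8125 * 1.049822
V = 60.69 L


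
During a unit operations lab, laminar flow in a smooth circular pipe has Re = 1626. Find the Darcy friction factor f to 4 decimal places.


f = 64 / Re
f = 64 / 1626
f = 0.0394


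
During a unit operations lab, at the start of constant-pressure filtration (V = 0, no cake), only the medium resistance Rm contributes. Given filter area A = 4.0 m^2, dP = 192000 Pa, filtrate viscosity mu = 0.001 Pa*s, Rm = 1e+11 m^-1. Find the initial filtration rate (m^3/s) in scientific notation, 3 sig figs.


rate = A * dP / (mu * Rm)
rate = 4.0 * 192000 / (0.001 * 1e+11)
rate = 768000.0 / 1.000e+08
rate = 7.68e-03 m^3/s


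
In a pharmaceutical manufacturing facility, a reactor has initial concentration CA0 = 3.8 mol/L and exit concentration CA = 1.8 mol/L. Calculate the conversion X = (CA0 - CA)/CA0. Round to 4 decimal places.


X = (CA0 - CA) / CA0
X = (3.8 - 1.8) / 3.8
X = 2.0 / 3.8
X = 0.5263


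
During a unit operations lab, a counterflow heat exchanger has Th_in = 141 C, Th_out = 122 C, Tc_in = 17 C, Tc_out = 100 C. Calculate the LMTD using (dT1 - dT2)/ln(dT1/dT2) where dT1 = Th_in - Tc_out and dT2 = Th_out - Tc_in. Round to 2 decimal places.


dT1 = Th_in - Tc_out = 141 - 100 = 41
dT2 = Th_out - Tc_in = 122 - 17 = 105
LMTD = (dT1 - dT2) / ln(dT1/dT2)
LMTD = (41 - 105) / ln(41/105)
LMTD = 68.06 K


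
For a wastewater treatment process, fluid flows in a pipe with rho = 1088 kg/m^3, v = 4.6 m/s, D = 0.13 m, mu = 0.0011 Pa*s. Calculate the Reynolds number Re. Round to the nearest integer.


Re = rho * v * D / mu
Re = 1088 * 4.6 * 0.13 / 0.0011
Re = 650.624 / 0.0011
Re = 591476


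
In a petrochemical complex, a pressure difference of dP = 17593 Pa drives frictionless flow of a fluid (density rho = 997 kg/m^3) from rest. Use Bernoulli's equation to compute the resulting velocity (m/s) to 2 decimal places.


v = sqrt(2*dP/rho)
v = sqrt(2*17593/997)
v = sqrt(35.291876)
v = 5.94 m/s


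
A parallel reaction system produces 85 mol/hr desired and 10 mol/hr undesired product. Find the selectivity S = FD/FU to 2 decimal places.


S = desired product rate / undesired product rate
S = 85 / 10
S = 8.50


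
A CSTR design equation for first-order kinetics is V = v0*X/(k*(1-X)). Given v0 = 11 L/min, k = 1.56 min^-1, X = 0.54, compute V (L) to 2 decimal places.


V = v0 * X / (k * (1 - X))
V = 11 * 0.54 / (1.56 * (1 - 0.54))
V = 5.94 / (1.56 * 0.46)
V = 5.94 / 0.7176
V = 8.28 L


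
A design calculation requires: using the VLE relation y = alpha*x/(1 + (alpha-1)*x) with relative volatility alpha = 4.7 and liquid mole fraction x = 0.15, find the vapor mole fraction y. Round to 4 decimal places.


y = alpha*x / (1 + (alpha-1)*x)
y = 4.7*0.15 / (1 + (4.7-1)*0.15)
y = 0.705 / (1 + 0.555)
y = 0.705 / 1.555
y = 0.4534


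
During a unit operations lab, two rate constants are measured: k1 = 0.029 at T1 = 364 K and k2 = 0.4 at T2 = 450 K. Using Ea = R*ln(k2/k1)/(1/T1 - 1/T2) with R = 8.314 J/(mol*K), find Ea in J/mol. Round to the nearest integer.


Ea = R * ln(k2/k1) / (1/T1 - 1/T2)
ln(k2/k1) = ln(0.4/0.029) = 2.6241687
1/T1 - 1/T2 = 1/364 - 1/450 = 0.000525030525
Ea = 8.314 * 2.6241687 / 0.000525030525
Ea = 41554 J/mol


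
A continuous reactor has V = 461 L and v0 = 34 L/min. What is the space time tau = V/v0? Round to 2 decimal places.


tau = V / v0
tau = 461 / 34
tau = 13.56 min


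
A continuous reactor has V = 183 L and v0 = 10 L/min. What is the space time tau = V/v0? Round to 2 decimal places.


tau = V / v0
tau = 183 / 10
tau = 18.30 min


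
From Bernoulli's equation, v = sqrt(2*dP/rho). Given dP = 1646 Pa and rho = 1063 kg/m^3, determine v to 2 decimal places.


v = sqrt(2*dP/rho)
v = sqrt(2*1646/1063)
v = sqrt(3.096896)
v = 1.76 m/s


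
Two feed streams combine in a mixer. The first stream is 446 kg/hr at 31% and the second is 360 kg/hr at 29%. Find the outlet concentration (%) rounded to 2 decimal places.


Mass balance on solute: F1*x1 + F2*x2 = F3*x3
F3 = F1 + F2 = 446 + 360 = 806 kg/hr
x3 = (F1*x1 + F2*x2)/F3
x3 = (446*0.31 + 360*0.29) / 806
x3 = 30.11%


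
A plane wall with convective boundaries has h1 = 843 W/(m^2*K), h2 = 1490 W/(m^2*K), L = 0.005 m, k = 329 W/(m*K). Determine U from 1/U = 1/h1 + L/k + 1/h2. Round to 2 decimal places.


1/U = 1/h1 + L/k + 1/h2
1/U = 1/843 + 0.005/329 + 1/1490
1/U = 0.0011862396 + 1.51976e-05 + 0.0006711409
1/U = 0.0018725781
U = 534.02 W/(m^2*K)


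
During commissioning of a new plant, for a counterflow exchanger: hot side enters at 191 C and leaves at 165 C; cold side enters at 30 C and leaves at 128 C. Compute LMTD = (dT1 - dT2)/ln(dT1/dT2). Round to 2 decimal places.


dT1 = Th_in - Tc_out = 191 - 128 = 63
dT2 = Th_out - Tc_in = 165 - 30 = 135
LMTD = (dT1 - dT2) / ln(dT1/dT2)
LMTD = (63 - 135) / ln(63/135)
LMTD = 94.47 K


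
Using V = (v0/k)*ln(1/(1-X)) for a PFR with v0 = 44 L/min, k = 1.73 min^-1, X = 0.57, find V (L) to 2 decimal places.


V = (v0/k) * ln(1/(1-X))
V = (44/1.73) * ln(1/(1-0.57))
V = 25.433526 * ln(2.325581)
V = 25.433526 * 0.84397
V = 21.47 L


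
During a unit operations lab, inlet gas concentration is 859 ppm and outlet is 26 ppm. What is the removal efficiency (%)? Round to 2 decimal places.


Efficiency = (G_in - G_out) / G_in * 100%
Efficiency = (859 - 26) / 859 * 100
Efficiency = 833 / 859 * 100
Efficiency = 96.97%


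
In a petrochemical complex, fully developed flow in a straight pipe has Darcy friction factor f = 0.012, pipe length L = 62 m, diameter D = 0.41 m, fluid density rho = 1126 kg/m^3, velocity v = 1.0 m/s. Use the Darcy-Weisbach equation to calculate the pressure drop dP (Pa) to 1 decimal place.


dP = f * (L/D) * (rho*v^2/2)
dP = 0.012 * (62/0.41) * (1126*1.0^2/2)
L/D = 151.2195122
rho*v^2/2 = 1126*1.0/2 = 563.0
dP = 0.012 * 151.2195122 * 563.0
dP = 1021.6 Pa


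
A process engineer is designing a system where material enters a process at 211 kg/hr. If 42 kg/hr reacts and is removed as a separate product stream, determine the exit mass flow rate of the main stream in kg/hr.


Steady-state mass balance on the main outlet: F_out = F_in - F_removed
F_out = 211 - 42
F_out = 169 kg/hr


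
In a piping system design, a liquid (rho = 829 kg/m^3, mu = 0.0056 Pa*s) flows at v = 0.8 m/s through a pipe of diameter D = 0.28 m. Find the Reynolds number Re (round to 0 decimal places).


Re = rho * v * D / mu
Re = 829 * 0.8 * 0.28 / 0.0056
Re = 185.696 / 0.0056
Re = 33160


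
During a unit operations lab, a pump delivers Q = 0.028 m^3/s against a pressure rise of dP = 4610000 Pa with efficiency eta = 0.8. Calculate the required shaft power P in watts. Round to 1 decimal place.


P = Q * dP / eta
P = 0.028 * 4610000 / 0.8
P = 129080.0 / 0.8
P = 161350.0 W


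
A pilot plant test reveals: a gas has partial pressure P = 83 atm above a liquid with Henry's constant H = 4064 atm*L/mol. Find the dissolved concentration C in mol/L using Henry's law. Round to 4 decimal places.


C = P / H
C = 83 / 4064
C = 0.0204 mol/L


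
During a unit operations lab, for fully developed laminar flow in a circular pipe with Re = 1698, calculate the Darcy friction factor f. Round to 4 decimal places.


f = 64 / Re
f = 64 / 1698
f = 0.0377


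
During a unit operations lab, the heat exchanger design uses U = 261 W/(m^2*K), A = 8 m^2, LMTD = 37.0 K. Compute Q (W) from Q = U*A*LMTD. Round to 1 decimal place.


Q = U * A * LMTD
Q = 261 * 8 * 37.0
Q = 77256.0 W


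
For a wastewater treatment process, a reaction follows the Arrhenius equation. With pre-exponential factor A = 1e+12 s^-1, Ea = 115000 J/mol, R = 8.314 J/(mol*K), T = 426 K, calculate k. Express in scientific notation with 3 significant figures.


k = A * exp(-Ea/(R*T))
k = 1e+12 * exp(-115000 / (8.314 * 426))
k = 1e+12 * exp(-32.469696)
k = 7.92e-03


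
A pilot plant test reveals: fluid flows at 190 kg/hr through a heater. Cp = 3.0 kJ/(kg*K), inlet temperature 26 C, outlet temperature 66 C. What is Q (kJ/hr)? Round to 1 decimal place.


Q = m_dot * Cp * (T2 - T1)
Q = 190 * 3.0 * (66 - 26)
Q = 190 * 3.0 * 40
Q = 22800.0 kJ/hr


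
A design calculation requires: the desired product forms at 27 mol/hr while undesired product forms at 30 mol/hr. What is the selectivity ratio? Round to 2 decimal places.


S = desired product rate / undesired product rate
S = 27 / 30
S = 0.90


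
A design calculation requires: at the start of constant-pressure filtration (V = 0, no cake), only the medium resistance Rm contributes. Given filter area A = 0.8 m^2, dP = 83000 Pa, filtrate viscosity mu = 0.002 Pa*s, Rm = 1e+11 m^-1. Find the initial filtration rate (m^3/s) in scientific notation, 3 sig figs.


rate = A * dP / (mu * Rm)
rate = 0.8 * 83000 / (0.002 * 1e+11)
rate = 66400.0 / 2.000e+08
rate = 3.32e-04 m^3/s


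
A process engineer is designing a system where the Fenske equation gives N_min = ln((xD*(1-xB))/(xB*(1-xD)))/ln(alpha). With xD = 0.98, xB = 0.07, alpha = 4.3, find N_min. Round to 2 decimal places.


N_min = ln((xD*(1-xB))/(xB*(1-xD))) / ln(alpha)
Numerator inside ln: 0.9114 / 0.0014 = 651.0
ln(651.0) = 6.47851
ln(alpha) = ln(4.3) = 1.458615
N_min = 6.47851 / 1.458615 = 4.44


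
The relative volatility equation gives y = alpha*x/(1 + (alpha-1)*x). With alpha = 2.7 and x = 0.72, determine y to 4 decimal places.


y = alpha*x / (1 + (alpha-1)*x)
y = 2.7*0.72 / (1 + (2.7-1)*0.72)
y = 1.944 / (1 + 1.224)
y = 1.944 / 2.224
y = 0.8741


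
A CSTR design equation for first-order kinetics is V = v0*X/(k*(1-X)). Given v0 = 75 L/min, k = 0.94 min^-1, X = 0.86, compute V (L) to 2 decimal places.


V = v0 * X / (k * (1 - X))
V = 75 * 0.86 / (0.94 * (1 - 0.86))
V = 64.5 / (0.94 * 0.14)
V = 64.5 / 0.1316
V = 490.12 L


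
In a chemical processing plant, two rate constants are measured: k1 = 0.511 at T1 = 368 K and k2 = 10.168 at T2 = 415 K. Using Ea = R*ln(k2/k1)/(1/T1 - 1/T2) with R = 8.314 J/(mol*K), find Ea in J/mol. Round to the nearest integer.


Ea = R * ln(k2/k1) / (1/T1 - 1/T2)
ln(k2/k1) = ln(10.168/0.511) = 2.9906312
1/T1 - 1/T2 = 1/368 - 1/415 = 0.00030775275
Ea = 8.314 * 2.9906312 / 0.00030775275
Ea = 80792 J/mol


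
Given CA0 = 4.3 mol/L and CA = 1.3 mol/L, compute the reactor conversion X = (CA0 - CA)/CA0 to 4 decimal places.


X = (CA0 - CA) / CA0
X = (4.3 - 1.3) / 4.3
X = 3.0 / 4.3
X = 0.6977


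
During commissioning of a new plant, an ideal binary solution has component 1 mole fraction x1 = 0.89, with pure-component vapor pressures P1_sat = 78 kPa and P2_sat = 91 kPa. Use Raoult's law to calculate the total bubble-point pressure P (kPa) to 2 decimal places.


P = x1*P1_sat + x2*P2_sat
x2 = 1 - x1 = 1 - 0.89 = 0.11
P = 0.89*78 + 0.11*91
P = 69.42 + 10.01
P = 79.43 kPa


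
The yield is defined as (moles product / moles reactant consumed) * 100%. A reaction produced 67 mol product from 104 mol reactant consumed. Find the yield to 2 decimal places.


Yield = (moles product / moles consumed) * 100%
Yield = (67 / 104) * 100
Yield = 0.6442 * 100
Yield = 64.42%


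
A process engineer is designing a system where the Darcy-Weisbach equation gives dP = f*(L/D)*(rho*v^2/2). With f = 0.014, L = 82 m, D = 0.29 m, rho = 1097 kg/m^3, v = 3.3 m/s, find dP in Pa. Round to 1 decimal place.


dP = f * (L/D) * (rho*v^2/2)
dP = 0.014 * (82/0.29) * (1097*3.3^2/2)
L/D = 282.75862069
rho*v^2/2 = 1097*10.89/2 = 5973.165
dP = 0.014 * 282.75862069 * 5973.165
dP = 23645.5 Pa


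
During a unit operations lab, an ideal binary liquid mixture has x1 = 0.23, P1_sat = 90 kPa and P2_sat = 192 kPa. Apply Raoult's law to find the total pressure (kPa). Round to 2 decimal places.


P = x1*P1_sat + x2*P2_sat
x2 = 1 - x1 = 1 - 0.23 = 0.77
P = 0.23*90 + 0.77*192
P = 20.7 + 147.84
P = 168.54 kPa


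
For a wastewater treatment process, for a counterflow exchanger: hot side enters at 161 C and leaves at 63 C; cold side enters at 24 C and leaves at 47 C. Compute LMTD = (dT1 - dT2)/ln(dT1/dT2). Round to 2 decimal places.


dT1 = Th_in - Tc_out = 161 - 47 = 114
dT2 = Th_out - Tc_in = 63 - 24 = 39
LMTD = (dT1 - dT2) / ln(dT1/dT2)
LMTD = (114 - 39) / ln(114/39)
LMTD = 69.92 K


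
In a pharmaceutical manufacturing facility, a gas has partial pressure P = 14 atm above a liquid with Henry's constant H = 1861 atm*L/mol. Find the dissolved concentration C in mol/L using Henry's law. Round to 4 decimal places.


C = P / H
C = 14 / 1861
C = 0.0075 mol/L


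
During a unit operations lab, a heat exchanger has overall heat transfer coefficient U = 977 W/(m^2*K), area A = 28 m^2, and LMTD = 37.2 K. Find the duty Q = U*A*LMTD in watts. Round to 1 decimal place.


Q = U * A * LMTD
Q = 977 * 28 * 37.2
Q = 1017643.2 W


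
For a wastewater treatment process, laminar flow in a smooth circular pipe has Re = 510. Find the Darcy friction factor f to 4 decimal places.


f = 64 / Re
f = 64 / 510
f = 0.1255


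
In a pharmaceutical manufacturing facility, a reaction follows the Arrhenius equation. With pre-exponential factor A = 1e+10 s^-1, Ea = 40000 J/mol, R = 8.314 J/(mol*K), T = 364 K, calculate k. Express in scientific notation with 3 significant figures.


k = A * exp(-Ea/(R*T))
k = 1e+10 * exp(-40000 / (8.314 * 364))
k = 1e+10 * exp(-13.217478)
k = 1.82e+04


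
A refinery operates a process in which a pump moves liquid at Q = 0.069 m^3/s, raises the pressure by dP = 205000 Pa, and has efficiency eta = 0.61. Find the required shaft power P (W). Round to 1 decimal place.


P = Q * dP / eta
P = 0.069 * 205000 / 0.61
P = 14145.0 / 0.61
P = 23188.5 W


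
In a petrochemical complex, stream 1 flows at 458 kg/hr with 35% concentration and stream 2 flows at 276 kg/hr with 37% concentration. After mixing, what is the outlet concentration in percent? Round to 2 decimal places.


Mass balance on solute: F1*x1 + F2*x2 = F3*x3
F3 = F1 + F2 = 458 + 276 = 734 kg/hr
x3 = (F1*x1 + F2*x2)/F3
x3 = (458*0.35 + 276*0.37) / 734
x3 = 35.75%


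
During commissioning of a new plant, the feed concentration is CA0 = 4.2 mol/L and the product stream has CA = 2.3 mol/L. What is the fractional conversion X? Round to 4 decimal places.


X = (CA0 - CA) / CA0
X = (4.2 - 2.3) / 4.2
X = 1.9 / 4.2
X = 0.4524


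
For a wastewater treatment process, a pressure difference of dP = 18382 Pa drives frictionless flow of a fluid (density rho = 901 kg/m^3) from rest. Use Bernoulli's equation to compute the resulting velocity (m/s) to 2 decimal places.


v = sqrt(2*dP/rho)
v = sqrt(2*18382/901)
v = sqrt(40.803552)
v = 6.39 m/s


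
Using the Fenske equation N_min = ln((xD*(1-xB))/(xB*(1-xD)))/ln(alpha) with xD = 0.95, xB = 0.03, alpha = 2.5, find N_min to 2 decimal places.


N_min = ln((xD*(1-xB))/(xB*(1-xD))) / ln(alpha)
Numerator inside ln: 0.9215 / 0.0015 = 614.333333
ln(614.333333) = 6.420538
ln(alpha) = ln(2.5) = 0.916291
N_min = 6.420538 / 0.916291 = 7.01


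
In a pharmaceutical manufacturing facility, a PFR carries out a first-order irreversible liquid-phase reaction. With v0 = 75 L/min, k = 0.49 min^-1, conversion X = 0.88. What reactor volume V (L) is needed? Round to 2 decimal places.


V = (v0/k) * ln(1/(1-X))
V = (75/0.49) * ln(1/(1-0.88))
V = 153.061224 * ln(8.333333)
V = 153.061224 * 2.120263
V = 324.53 L


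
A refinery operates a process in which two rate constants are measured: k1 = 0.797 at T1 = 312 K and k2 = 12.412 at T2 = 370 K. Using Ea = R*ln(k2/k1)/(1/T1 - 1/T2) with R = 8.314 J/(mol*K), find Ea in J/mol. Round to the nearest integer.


Ea = R * ln(k2/k1) / (1/T1 - 1/T2)
ln(k2/k1) = ln(12.412/0.797) = 2.7455643
1/T1 - 1/T2 = 1/312 - 1/370 = 0.000502425502
Ea = 8.314 * 2.7455643 / 0.000502425502
Ea = 45433 J/mol


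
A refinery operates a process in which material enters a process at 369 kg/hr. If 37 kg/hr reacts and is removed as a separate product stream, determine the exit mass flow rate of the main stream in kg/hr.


Steady-state mass balance on the main outlet: F_out = F_in - F_removed
F_out = 369 - 37
F_out = 332 kg/hr


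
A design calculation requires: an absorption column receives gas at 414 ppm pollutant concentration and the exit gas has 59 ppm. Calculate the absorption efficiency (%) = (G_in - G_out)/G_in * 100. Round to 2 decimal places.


Efficiency = (G_in - G_out) / G_in * 100%
Efficiency = (414 - 59) / 414 * 100
Efficiency = 355 / 414 * 100
Efficiency = 85.75%


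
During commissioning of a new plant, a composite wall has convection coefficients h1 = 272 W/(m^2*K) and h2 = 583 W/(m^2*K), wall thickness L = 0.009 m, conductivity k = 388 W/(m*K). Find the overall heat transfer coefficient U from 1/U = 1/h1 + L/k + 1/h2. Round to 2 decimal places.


1/U = 1/h1 + L/k + 1/h2
1/U = 1/272 + 0.009/388 + 1/583
1/U = 0.0036764706 + 2.31959e-05 + 0.0017152659
1/U = 0.0054149324
U = 184.67 W/(m^2*K)


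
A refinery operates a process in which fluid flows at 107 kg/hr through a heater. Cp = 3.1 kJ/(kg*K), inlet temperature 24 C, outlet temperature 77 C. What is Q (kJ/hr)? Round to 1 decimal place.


Q = m_dot * Cp * (T2 - T1)
Q = 107 * 3.1 * (77 - 24)
Q = 107 * 3.1 * 53
Q = 17580.1 kJ/hr


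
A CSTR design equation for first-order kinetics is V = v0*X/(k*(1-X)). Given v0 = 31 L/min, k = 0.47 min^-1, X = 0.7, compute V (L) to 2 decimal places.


V = v0 * X / (k * (1 - X))
V = 31 * 0.7 / (0.47 * (1 - 0.7))
V = 21.7 / (0.47 * 0.3)
V = 21.7 / 0.141
V = 153.90 L


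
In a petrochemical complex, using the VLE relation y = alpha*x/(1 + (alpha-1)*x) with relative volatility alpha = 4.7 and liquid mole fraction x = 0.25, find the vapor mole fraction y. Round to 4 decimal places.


y = alpha*x / (1 + (alpha-1)*x)
y = 4.7*0.25 / (1 + (4.7-1)*0.25)
y = 1.175 / (1 + 0.925)
y = 1.175 / 1.925
y = 0.6104


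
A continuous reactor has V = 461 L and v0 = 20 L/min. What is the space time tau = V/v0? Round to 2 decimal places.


tau = V / v0
tau = 461 / 20
tau = 23.05 min


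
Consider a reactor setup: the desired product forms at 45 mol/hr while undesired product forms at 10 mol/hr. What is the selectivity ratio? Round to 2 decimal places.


S = desired product rate / undesired product rate
S = 45 / 10
S = 4.50


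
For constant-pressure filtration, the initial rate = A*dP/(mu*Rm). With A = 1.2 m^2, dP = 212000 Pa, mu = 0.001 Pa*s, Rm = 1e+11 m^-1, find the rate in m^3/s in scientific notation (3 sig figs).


rate = A * dP / (mu * Rm)
rate = 1.2 * 212000 / (0.001 * 1e+11)
rate = 254400.0 / 1.000e+08
rate = 2.54e-03 m^3/s


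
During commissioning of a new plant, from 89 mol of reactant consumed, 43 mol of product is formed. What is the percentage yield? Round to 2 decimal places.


Yield = (moles product / moles consumed) * 100%
Yield = (43 / 89) * 100
Yield = 0.4831 * 100
Yield = 48.31%


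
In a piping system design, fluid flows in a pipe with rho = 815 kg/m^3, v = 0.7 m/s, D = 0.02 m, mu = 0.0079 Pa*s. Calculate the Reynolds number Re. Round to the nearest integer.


Re = rho * v * D / mu
Re = 815 * 0.7 * 0.02 / 0.0079
Re = 11.41 / 0.0079
Re = 1444


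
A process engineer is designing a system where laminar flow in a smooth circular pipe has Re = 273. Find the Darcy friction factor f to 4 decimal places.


f = 64 / Re
f = 64 / 273
f = 0.2344


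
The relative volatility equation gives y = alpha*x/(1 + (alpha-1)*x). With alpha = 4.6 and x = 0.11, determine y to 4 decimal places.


y = alpha*x / (1 + (alpha-1)*x)
y = 4.6*0.11 / (1 + (4.6-1)*0.11)
y = 0.506 / (1 + 0.396)
y = 0.506 / 1.396
y = 0.3625


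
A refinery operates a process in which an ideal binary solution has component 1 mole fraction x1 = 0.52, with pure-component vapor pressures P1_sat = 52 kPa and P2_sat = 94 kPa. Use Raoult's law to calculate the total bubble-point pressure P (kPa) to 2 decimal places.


P = x1*P1_sat + x2*P2_sat
x2 = 1 - x1 = 1 - 0.52 = 0.48
P = 0.52*52 + 0.48*94
P = 27.04 + 45.12
P = 72.16 kPa


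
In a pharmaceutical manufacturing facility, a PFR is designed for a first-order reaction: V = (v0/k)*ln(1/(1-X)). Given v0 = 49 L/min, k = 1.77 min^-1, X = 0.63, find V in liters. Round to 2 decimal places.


V = (v0/k) * ln(1/(1-X))
V = (49/1.77) * ln(1/(1-0.63))
V = 27.683616 * ln(2.702703)
V = 27.683616 * 0.994252
V = 27.52 L


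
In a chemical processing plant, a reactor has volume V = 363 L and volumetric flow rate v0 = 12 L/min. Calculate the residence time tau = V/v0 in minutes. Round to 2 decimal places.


tau = V / v0
tau = 363 / 12
tau = 30.25 min


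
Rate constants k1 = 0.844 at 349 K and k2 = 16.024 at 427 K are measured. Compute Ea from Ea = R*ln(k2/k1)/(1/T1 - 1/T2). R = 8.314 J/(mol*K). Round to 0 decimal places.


Ea = R * ln(k2/k1) / (1/T1 - 1/T2)
ln(k2/k1) = ln(16.024/0.844) = 2.9436904
1/T1 - 1/T2 = 1/349 - 1/427 = 0.000523409138
Ea = 8.314 * 2.9436904 / 0.000523409138
Ea = 46759 J/mol


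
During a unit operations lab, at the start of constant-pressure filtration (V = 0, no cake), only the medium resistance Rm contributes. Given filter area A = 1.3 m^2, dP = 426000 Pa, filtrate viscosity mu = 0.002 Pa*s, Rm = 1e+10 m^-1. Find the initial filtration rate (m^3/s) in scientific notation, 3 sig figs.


rate = A * dP / (mu * Rm)
rate = 1.3 * 426000 / (0.002 * 1e+10)
rate = 553800.0 / 2.000e+07
rate = 2.77e-02 m^3/s


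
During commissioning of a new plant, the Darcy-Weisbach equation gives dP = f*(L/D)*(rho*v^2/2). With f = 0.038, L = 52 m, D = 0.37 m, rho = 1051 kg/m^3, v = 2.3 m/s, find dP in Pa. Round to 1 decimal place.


dP = f * (L/D) * (rho*v^2/2)
dP = 0.038 * (52/0.37) * (1051*2.3^2/2)
L/D = 140.54054054
rho*v^2/2 = 1051*5.29/2 = 2779.895
dP = 0.038 * 140.54054054 * 2779.895
dP = 14846.1 Pa


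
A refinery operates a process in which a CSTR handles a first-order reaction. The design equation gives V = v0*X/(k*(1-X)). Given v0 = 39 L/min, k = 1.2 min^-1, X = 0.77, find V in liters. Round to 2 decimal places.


V = v0 * X / (k * (1 - X))
V = 39 * 0.77 / (1.2 * (1 - 0.77))
V = 30.03 / (1.2 * 0.23)
V = 30.03 / 0.276
V = 108.80 L


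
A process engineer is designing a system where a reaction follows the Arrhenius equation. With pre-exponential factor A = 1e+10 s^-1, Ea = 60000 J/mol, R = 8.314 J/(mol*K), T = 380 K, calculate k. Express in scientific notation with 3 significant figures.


k = A * exp(-Ea/(R*T))
k = 1e+10 * exp(-60000 / (8.314 * 380))
k = 1e+10 * exp(-18.991429)
k = 5.65e+01


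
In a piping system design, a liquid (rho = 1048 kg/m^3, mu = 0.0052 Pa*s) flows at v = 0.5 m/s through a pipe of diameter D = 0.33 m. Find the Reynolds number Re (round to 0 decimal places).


Re = rho * v * D / mu
Re = 1048 * 0.5 * 0.33 / 0.0052
Re = 172.92 / 0.0052
Re = 33254


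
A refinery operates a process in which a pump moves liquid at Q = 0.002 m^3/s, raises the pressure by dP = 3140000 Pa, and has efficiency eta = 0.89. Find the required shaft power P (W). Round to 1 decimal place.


P = Q * dP / eta
P = 0.002 * 3140000 / 0.89
P = 6280.0 / 0.89
P = 7056.2 W


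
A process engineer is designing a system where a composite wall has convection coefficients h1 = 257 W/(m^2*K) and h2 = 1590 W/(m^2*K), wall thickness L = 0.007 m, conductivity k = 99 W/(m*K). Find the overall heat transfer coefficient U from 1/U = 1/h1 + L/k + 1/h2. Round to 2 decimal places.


1/U = 1/h1 + L/k + 1/h2
1/U = 1/257 + 0.007/99 + 1/1590
1/U = 0.0038910506 + 7.07071e-05 + 0.0006289308
1/U = 0.0045906885
U = 217.83 W/(m^2*K)


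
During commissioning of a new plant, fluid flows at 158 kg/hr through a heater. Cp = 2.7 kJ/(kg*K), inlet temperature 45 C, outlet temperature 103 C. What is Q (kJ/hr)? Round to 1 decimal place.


Q = m_dot * Cp * (T2 - T1)
Q = 158 * 2.7 * (103 - 45)
Q = 158 * 2.7 * 58
Q = 24742.8 kJ/hr


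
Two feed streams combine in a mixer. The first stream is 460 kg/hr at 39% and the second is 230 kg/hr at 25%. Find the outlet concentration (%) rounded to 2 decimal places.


Mass balance on solute: F1*x1 + F2*x2 = F3*x3
F3 = F1 + F2 = 460 + 230 = 690 kg/hr
x3 = (F1*x1 + F2*x2)/F3
x3 = (460*0.39 + 230*0.25) / 690
x3 = 34.33%


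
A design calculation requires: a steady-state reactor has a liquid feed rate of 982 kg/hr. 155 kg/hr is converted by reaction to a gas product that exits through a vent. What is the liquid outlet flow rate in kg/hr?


Steady-state mass balance on the main outlet: F_out = F_in - F_removed
F_out = 982 - 155
F_out = 827 kg/hr


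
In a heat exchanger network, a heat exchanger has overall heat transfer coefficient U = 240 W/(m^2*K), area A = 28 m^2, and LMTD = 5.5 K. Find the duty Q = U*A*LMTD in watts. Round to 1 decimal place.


Q = U * A * LMTD
Q = 240 * 28 * 5.5
Q = 36960.0 W


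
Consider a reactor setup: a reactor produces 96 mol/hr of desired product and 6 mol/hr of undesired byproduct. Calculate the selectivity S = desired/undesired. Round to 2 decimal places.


S = desired product rate / undesired product rate
S = 96 / 6
S = 16.00


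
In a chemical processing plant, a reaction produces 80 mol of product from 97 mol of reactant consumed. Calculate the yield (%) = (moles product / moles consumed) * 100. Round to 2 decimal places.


Yield = (moles product / moles consumed) * 100%
Yield = (80 / 97) * 100
Yield = 0.8247 * 100
Yield = 82.47%


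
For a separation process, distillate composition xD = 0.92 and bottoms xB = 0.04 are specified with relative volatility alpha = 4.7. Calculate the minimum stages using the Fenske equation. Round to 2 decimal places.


N_min = ln((xD*(1-xB))/(xB*(1-xD))) / ln(alpha)
Numerator inside ln: 0.8832 / 0.0032 = 276.0
ln(276.0) = 5.620401
ln(alpha) = ln(4.7) = 1.547563
N_min = 5.620401 / 1.547563 = 3.63


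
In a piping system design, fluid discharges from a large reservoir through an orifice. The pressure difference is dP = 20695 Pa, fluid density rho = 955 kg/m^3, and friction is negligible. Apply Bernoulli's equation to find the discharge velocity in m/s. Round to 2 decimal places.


v = sqrt(2*dP/rho)
v = sqrt(2*20695/955)
v = sqrt(43.340314)
v = 6.58 m/s


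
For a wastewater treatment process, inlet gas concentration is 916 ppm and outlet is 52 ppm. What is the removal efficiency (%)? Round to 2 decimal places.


Efficiency = (G_in - G_out) / G_in * 100%
Efficiency = (916 - 52) / 916 * 100
Efficiency = 864 / 916 * 100
Efficiency = 94.32%


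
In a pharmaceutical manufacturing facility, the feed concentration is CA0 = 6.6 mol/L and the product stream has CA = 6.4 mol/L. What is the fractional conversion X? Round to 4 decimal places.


X = (CA0 - CA) / CA0
X = (6.6 - 6.4) / 6.6
X = 0.2 / 6.6
X = 0.0303


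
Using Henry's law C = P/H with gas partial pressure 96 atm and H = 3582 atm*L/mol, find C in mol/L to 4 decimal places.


C = P / H
C = 96 / 3582
C = 0.0268 mol/L


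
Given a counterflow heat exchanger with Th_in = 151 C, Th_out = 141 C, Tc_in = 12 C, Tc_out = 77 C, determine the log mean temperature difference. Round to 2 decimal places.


dT1 = Th_in - Tc_out = 151 - 77 = 74
dT2 = Th_out - Tc_in = 141 - 12 = 129
LMTD = (dT1 - dT2) / ln(dT1/dT2)
LMTD = (74 - 129) / ln(74/129)
LMTD = 98.97 K


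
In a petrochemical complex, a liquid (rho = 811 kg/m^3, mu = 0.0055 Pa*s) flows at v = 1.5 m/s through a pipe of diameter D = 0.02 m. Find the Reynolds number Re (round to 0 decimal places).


Re = rho * v * D / mu
Re = 811 * 1.5 * 0.02 / 0.0055
Re = 24.33 / 0.0055
Re = 4424


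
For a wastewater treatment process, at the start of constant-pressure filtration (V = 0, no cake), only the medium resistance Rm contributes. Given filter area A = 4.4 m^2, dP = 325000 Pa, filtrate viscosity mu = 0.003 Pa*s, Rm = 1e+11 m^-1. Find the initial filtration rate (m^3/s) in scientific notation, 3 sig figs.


rate = A * dP / (mu * Rm)
rate = 4.4 * 325000 / (0.003 * 1e+11)
rate = 1430000.0 / 3.000e+08
rate = 4.77e-03 m^3/s


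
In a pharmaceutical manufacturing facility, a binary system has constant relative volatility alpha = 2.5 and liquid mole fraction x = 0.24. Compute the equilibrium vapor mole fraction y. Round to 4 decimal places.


y = alpha*x / (1 + (alpha-1)*x)
y = 2.5*0.24 / (1 + (2.5-1)*0.24)
y = 0.6 / (1 + 0.36)
y = 0.6 / 1.36
y = 0.4412


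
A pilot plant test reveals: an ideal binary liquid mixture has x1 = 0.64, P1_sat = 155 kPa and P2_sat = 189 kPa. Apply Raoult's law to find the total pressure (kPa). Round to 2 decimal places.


P = x1*P1_sat + x2*P2_sat
x2 = 1 - x1 = 1 - 0.64 = 0.36
P = 0.64*155 + 0.36*189
P = 99.2 + 68.04
P = 167.24 kPa


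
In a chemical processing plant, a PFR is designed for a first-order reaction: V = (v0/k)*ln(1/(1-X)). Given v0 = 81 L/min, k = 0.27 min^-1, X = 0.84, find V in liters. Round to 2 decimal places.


V = (v0/k) * ln(1/(1-X))
V = (81/0.27) * ln(1/(1-0.84))
V = 300.0 * ln(6.25)
V = 300.0 * 1.832581
V = 549.77 L


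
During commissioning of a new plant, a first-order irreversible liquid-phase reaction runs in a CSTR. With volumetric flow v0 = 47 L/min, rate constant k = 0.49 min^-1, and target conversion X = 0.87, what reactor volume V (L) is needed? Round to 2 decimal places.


V = v0 * X / (k * (1 - X))
V = 47 * 0.87 / (0.49 * (1 - 0.87))
V = 40.89 / (0.49 * 0.13)
V = 40.89 / 0.0637
V = 641.92 L


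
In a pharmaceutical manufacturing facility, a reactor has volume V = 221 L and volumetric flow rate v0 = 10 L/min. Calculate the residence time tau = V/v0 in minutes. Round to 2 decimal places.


tau = V / v0
tau = 221 / 10
tau = 22.10 min


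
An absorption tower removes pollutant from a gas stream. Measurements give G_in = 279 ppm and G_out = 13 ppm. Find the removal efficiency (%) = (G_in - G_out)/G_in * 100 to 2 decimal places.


Efficiency = (G_in - G_out) / G_in * 100%
Efficiency = (279 - 13) / 279 * 100
Efficiency = 266 / 279 * 100
Efficiency = 95.34%


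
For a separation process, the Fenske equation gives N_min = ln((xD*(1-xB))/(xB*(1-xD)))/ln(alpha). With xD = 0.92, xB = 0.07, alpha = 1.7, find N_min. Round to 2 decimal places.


N_min = ln((xD*(1-xB))/(xB*(1-xD))) / ln(alpha)
Numerator inside ln: 0.8556 / 0.0056 = 152.785714
ln(152.785714) = 5.029036
ln(alpha) = ln(1.7) = 0.530628
N_min = 5.029036 / 0.530628 = 9.48


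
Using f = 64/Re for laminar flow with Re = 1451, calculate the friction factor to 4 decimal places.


f = 64 / Re
f = 64 / 1451
f = 0.0441


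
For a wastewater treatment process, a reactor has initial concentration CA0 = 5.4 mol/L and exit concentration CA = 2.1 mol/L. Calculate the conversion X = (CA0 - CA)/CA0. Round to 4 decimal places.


X = (CA0 - CA) / CA0
X = (5.4 - 2.1) / 5.4
X = 3.3 / 5.4
X = 0.6111
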